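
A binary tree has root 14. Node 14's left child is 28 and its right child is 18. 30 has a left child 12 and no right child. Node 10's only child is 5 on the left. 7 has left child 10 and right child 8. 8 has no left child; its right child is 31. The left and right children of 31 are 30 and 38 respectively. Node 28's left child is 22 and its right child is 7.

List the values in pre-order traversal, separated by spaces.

14 28 22 7 10 5 8 31 30 12 38 18

Pre-order visits the node, then its left subtree, then its right subtree.
Visit 14.
At 14: go left to 28.
  Visit 28.
  At 28: go left to 22.
    22 is a leaf — visit 22.
  At 28: go right to 7.
    Visit 7.
    At 7: go left to 10.
      Visit 10.
      At 10: go left to 5.
        5 is a leaf — visit 5.
      At 10: no right child.
    At 7: go right to 8.
      Visit 8.
      At 8: no left child.
      At 8: go right to 31.
        Visit 31.
        At 31: go left to 30.
          Visit 30.
          At 30: go left to 12.
            12 is a leaf — visit 12.
          At 30: no right child.
        At 31: go right to 38.
          38 is a leaf — visit 38.
At 14: go right to 18.
  18 is a leaf — visit 18.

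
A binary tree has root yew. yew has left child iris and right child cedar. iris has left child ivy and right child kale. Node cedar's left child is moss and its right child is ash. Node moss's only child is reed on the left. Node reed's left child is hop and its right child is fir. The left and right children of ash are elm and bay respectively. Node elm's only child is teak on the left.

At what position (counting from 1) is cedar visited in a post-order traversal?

12

Post-order visits the left subtree, then the right subtree, then the node.
At yew: go left to iris.
  At iris: go left to ivy.
    ivy is a leaf — visit ivy.
  At iris: go right to kale.
    kale is a leaf — visit kale.
  Visit iris.
At yew: go right to cedar.
  At cedar: go left to moss.
    At moss: go left to reed.
      At reed: go left to hop.
        hop is a leaf — visit hop.
      At reed: go right to fir.
        fir is a leaf — visit fir.
      Visit reed.
    At moss: no right child.
    Visit moss.
  At cedar: go right to ash.
    At ash: go left to elm.
      At elm: go left to teak.
        teak is a leaf — visit teak.
      At elm: no right child.
      Visit elm.
    At ash: go right to bay.
      bay is a leaf — visit bay.
    Visit ash.
  Visit cedar.
Visit yew.
Full post-order sequence: ivy, kale, iris, hop, fir, reed, moss, teak, elm, bay, ash, cedar, yew.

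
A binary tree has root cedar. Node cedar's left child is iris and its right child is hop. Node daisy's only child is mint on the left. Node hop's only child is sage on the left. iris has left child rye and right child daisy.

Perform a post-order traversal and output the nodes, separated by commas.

rye, mint, daisy, iris, sage, hop, cedar

Post-order visits the left subtree, then the right subtree, then the node.
At cedar: go left to iris.
  At iris: go left to rye.
    rye is a leaf — visit rye.
  At iris: go right to daisy.
    At daisy: go left to mint.
      mint is a leaf — visit mint.
    At daisy: no right child.
    Visit daisy.
  Visit iris.
At cedar: go right to hop.
  At hop: go left to sage.
    sage is a leaf — visit sage.
  At hop: no right child.
  Visit hop.
Visit cedar.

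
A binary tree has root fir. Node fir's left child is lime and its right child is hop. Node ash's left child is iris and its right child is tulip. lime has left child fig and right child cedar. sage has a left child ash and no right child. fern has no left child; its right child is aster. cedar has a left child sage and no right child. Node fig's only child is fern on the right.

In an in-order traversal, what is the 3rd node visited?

aster

In-order visits the left subtree, then the node, then the right subtree.
At fir: go left to lime.
  At lime: go left to fig.
    At fig: no left child.
    Visit fig.
    At fig: go right to fern.
      At fern: no left child.
      Visit fern.
      At fern: go right to aster.
        aster is a leaf — visit aster.
  Visit lime.
  At lime: go right to cedar.
    At cedar: go left to sage.
      At sage: go left to ash.
        At ash: go left to iris.
          iris is a leaf — visit iris.
        Visit ash.
        At ash: go right to tulip.
          tulip is a leaf — visit tulip.
      Visit sage.
      At sage: no right child.
    Visit cedar.
    At cedar: no right child.
Visit fir.
At fir: go right to hop.
  hop is a leaf — visit hop.
Full in-order sequence: fig, fern, aster, lime, iris, ash, tulip, sage, cedar, fir, hop.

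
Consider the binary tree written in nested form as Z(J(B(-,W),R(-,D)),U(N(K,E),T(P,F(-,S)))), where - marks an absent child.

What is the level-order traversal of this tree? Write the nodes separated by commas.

Level-order visits nodes level by level from the root, left to right within each level.
Level 0: Z
Level 1: J, U
Level 2: B, R, N, T
Level 3: W, D, K, E, P, F
Level 4: S

Z, J, U, B, R, N, T, W, D, K, E, P, F, S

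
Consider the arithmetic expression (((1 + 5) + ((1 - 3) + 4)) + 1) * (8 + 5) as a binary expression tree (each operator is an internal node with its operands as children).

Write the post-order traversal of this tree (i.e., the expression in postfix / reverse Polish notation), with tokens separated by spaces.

Post-order on an expression tree gives postfix notation: for each operator, emit left operand, right operand, then the operator.

1 5 + 1 3 - 4 + + 1 + 8 5 + *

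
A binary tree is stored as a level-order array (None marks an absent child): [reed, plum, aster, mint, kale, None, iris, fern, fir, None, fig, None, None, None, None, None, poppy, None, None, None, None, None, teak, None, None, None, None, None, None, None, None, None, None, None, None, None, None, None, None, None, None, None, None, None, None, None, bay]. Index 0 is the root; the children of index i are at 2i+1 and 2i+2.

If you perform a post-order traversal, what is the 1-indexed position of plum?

9

Post-order visits the left subtree, then the right subtree, then the node.
At reed: go left to plum.
  At plum: go left to mint.
    At mint: go left to fern.
      At fern: no left child.
      At fern: go right to poppy.
        poppy is a leaf — visit poppy.
      Visit fern.
    At mint: go right to fir.
      fir is a leaf — visit fir.
    Visit mint.
  At plum: go right to kale.
    At kale: no left child.
    At kale: go right to fig.
      At fig: no left child.
      At fig: go right to teak.
        At teak: no left child.
        At teak: go right to bay.
          bay is a leaf — visit bay.
        Visit teak.
      Visit fig.
    Visit kale.
  Visit plum.
At reed: go right to aster.
  At aster: no left child.
  At aster: go right to iris.
    iris is a leaf — visit iris.
  Visit aster.
Visit reed.
Full post-order sequence: poppy, fern, fir, mint, bay, teak, fig, kale, plum, iris, aster, reed.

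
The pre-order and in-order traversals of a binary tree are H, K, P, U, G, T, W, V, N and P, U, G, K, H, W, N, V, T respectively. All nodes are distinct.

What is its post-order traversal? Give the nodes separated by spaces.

The first element of pre-order is the root; it splits in-order into left and right subtrees.
Root H: left subtree has 4 nodes {P, U, G, K}, right has 4 {W, N, V, T}.
  Root K: left subtree has 3 nodes {P, U, G}, right has 0 { }.
    Root P: left subtree has 0 nodes { }, right has 2 {U, G}.
      Root U: left subtree has 0 nodes { }, right has 1 {G}.
  Root T: left subtree has 3 nodes {W, N, V}, right has 0 { }.
    Root W: left subtree has 0 nodes { }, right has 2 {N, V}.
      Root V: left subtree has 1 node {N}, right has 0 { }.

G U P K N V W T H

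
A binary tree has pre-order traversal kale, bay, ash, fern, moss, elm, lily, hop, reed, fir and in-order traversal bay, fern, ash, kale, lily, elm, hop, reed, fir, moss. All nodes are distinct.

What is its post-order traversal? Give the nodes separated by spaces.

The first element of pre-order is the root; it splits in-order into left and right subtrees.
Root kale: left subtree has 3 nodes {bay, fern, ash}, right has 6 {lily, elm, hop, reed, fir, moss}.
  Root bay: left subtree has 0 nodes { }, right has 2 {fern, ash}.
    Root ash: left subtree has 1 node {fern}, right has 0 { }.
  Root moss: left subtree has 5 nodes {lily, elm, hop, reed, fir}, right has 0 { }.
    Root elm: left subtree has 1 node {lily}, right has 3 {hop, reed, fir}.
      Root hop: left subtree has 0 nodes { }, right has 2 {reed, fir}.
        Root reed: left subtree has 0 nodes { }, right has 1 {fir}.

fern ash bay lily fir reed hop elm moss kale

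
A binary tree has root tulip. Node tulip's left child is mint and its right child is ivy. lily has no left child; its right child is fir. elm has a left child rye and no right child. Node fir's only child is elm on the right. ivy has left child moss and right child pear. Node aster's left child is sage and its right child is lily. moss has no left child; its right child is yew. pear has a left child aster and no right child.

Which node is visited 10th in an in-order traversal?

In-order visits the left subtree, then the node, then the right subtree.
At tulip: go left to mint.
  mint is a leaf — visit mint.
Visit tulip.
At tulip: go right to ivy.
  At ivy: go left to moss.
    At moss: no left child.
    Visit moss.
    At moss: go right to yew.
      yew is a leaf — visit yew.
  Visit ivy.
  At ivy: go right to pear.
    At pear: go left to aster.
      At aster: go left to sage.
        sage is a leaf — visit sage.
      Visit aster.
      At aster: go right to lily.
        At lily: no left child.
        Visit lily.
        At lily: go right to fir.
          At fir: no left child.
          Visit fir.
          At fir: go right to elm.
            At elm: go left to rye.
              rye is a leaf — visit rye.
            Visit elm.
            At elm: no right child.
    Visit pear.
    At pear: no right child.
Full in-order sequence: mint, tulip, moss, yew, ivy, sage, aster, lily, fir, rye, elm, pear.

rye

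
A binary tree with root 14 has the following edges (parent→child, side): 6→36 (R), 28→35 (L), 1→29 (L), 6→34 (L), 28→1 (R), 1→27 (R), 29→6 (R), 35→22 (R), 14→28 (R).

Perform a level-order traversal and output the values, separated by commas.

14, 28, 35, 1, 22, 29, 27, 6, 34, 36

Level-order visits nodes level by level from the root, left to right within each level.
Level 0: 14
Level 1: 28
Level 2: 35, 1
Level 3: 22, 29, 27
Level 4: 6
Level 5: 34, 36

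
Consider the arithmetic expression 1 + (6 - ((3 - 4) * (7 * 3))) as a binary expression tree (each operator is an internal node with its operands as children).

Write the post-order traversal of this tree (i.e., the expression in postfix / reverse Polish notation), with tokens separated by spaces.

Post-order on an expression tree gives postfix notation: for each operator, emit left operand, right operand, then the operator.

1 6 3 4 - 7 3 * * - +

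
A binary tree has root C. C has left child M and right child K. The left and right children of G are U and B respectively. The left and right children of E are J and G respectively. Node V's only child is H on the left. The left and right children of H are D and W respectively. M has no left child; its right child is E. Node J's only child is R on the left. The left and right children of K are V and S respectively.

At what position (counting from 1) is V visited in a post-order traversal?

11

Post-order visits the left subtree, then the right subtree, then the node.
At C: go left to M.
  At M: no left child.
  At M: go right to E.
    At E: go left to J.
      At J: go left to R.
        R is a leaf — visit R.
      At J: no right child.
      Visit J.
    At E: go right to G.
      At G: go left to U.
        U is a leaf — visit U.
      At G: go right to B.
        B is a leaf — visit B.
      Visit G.
    Visit E.
  Visit M.
At C: go right to K.
  At K: go left to V.
    At V: go left to H.
      At H: go left to D.
        D is a leaf — visit D.
      At H: go right to W.
        W is a leaf — visit W.
      Visit H.
    At V: no right child.
    Visit V.
  At K: go right to S.
    S is a leaf — visit S.
  Visit K.
Visit C.
Full post-order sequence: R, J, U, B, G, E, M, D, W, H, V, S, K, C.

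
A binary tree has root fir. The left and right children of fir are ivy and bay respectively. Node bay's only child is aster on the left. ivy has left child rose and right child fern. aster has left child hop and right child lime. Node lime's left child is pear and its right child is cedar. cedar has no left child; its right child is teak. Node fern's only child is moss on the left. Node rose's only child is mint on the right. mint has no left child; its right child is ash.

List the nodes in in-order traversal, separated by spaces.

rose mint ash ivy moss fern fir hop aster pear lime cedar teak bay

In-order visits the left subtree, then the node, then the right subtree.
At fir: go left to ivy.
  At ivy: go left to rose.
    At rose: no left child.
    Visit rose.
    At rose: go right to mint.
      At mint: no left child.
      Visit mint.
      At mint: go right to ash.
        ash is a leaf — visit ash.
  Visit ivy.
  At ivy: go right to fern.
    At fern: go left to moss.
      moss is a leaf — visit moss.
    Visit fern.
    At fern: no right child.
Visit fir.
At fir: go right to bay.
  At bay: go left to aster.
    At aster: go left to hop.
      hop is a leaf — visit hop.
    Visit aster.
    At aster: go right to lime.
      At lime: go left to pear.
        pear is a leaf — visit pear.
      Visit lime.
      At lime: go right to cedar.
        At cedar: no left child.
        Visit cedar.
        At cedar: go right to teak.
          teak is a leaf — visit teak.
  Visit bay.
  At bay: no right child.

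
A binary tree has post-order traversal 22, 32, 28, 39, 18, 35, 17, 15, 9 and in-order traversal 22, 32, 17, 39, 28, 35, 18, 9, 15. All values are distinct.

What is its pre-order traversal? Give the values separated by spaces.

9 17 32 22 35 39 28 18 15

The last element of post-order is the root; it splits in-order into left and right subtrees.
Root 9: left subtree has 7 nodes {22, 32, 17, 39, 28, 35, 18}, right has 1 {15}.
  Root 17: left subtree has 2 nodes {22, 32}, right has 4 {39, 28, 35, 18}.
    Root 32: left subtree has 1 node {22}, right has 0 { }.
    Root 35: left subtree has 2 nodes {39, 28}, right has 1 {18}.
      Root 39: left subtree has 0 nodes { }, right has 1 {28}.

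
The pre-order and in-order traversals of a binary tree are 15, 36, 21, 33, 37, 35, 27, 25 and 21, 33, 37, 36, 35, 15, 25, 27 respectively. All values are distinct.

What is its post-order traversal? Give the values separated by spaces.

37 33 21 35 36 25 27 15

The first element of pre-order is the root; it splits in-order into left and right subtrees.
Root 15: left subtree has 5 nodes {21, 33, 37, 36, 35}, right has 2 {25, 27}.
  Root 36: left subtree has 3 nodes {21, 33, 37}, right has 1 {35}.
    Root 21: left subtree has 0 nodes { }, right has 2 {33, 37}.
      Root 33: left subtree has 0 nodes { }, right has 1 {37}.
  Root 27: left subtree has 1 node {25}, right has 0 { }.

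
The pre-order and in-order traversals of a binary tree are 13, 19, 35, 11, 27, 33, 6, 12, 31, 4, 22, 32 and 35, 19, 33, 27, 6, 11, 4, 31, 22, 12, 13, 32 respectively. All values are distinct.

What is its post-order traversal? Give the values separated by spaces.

The first element of pre-order is the root; it splits in-order into left and right subtrees.
Root 13: left subtree has 10 nodes {35, 19, 33, 27, 6, 11, 4, 31, 22, 12}, right has 1 {32}.
  Root 19: left subtree has 1 node {35}, right has 8 {33, 27, 6, 11, 4, 31, 22, 12}.
    Root 11: left subtree has 3 nodes {33, 27, 6}, right has 4 {4, 31, 22, 12}.
      Root 27: left subtree has 1 node {33}, right has 1 {6}.
      Root 12: left subtree has 3 nodes {4, 31, 22}, right has 0 { }.
        Root 31: left subtree has 1 node {4}, right has 1 {22}.

35 33 6 27 4 22 31 12 11 19 32 13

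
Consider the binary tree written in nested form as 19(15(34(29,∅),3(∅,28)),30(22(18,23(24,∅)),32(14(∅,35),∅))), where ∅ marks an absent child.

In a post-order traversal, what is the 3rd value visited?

28

Post-order visits the left subtree, then the right subtree, then the node.
At 19: go left to 15.
  At 15: go left to 34.
    At 34: go left to 29.
      29 is a leaf — visit 29.
    At 34: no right child.
    Visit 34.
  At 15: go right to 3.
    At 3: no left child.
    At 3: go right to 28.
      28 is a leaf — visit 28.
    Visit 3.
  Visit 15.
At 19: go right to 30.
  At 30: go left to 22.
    At 22: go left to 18.
      18 is a leaf — visit 18.
    At 22: go right to 23.
      At 23: go left to 24.
        24 is a leaf — visit 24.
      At 23: no right child.
      Visit 23.
    Visit 22.
  At 30: go right to 32.
    At 32: go left to 14.
      At 14: no left child.
      At 14: go right to 35.
        35 is a leaf — visit 35.
      Visit 14.
    At 32: no right child.
    Visit 32.
  Visit 30.
Visit 19.
Full post-order sequence: 29, 34, 28, 3, 15, 18, 24, 23, 22, 35, 14, 32, 30, 19.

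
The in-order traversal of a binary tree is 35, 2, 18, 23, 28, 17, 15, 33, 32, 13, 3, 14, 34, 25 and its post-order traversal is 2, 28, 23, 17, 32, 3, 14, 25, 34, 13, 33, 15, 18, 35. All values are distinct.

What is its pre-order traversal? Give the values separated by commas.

The last element of post-order is the root; it splits in-order into left and right subtrees.
Root 35: left subtree has 0 nodes { }, right has 13 {2, 18, 23, 28, 17, 15, 33, 32, 13, 3, 14, 34, 25}.
  Root 18: left subtree has 1 node {2}, right has 11 {23, 28, 17, 15, 33, 32, 13, 3, 14, 34, 25}.
    Root 15: left subtree has 3 nodes {23, 28, 17}, right has 7 {33, 32, 13, 3, 14, 34, 25}.
      Root 17: left subtree has 2 nodes {23, 28}, right has 0 { }.
        Root 23: left subtree has 0 nodes { }, right has 1 {28}.
      Root 33: left subtree has 0 nodes { }, right has 6 {32, 13, 3, 14, 34, 25}.
        Root 13: left subtree has 1 node {32}, right has 4 {3, 14, 34, 25}.
          Root 34: left subtree has 2 nodes {3, 14}, right has 1 {25}.
            Root 14: left subtree has 1 node {3}, right has 0 { }.

35, 18, 2, 15, 17, 23, 28, 33, 13, 32, 34, 14, 3, 25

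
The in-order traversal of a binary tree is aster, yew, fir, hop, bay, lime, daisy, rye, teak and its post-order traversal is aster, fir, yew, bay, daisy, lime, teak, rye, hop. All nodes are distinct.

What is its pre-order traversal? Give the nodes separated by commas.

The last element of post-order is the root; it splits in-order into left and right subtrees.
Root hop: left subtree has 3 nodes {aster, yew, fir}, right has 5 {bay, lime, daisy, rye, teak}.
  Root yew: left subtree has 1 node {aster}, right has 1 {fir}.
  Root rye: left subtree has 3 nodes {bay, lime, daisy}, right has 1 {teak}.
    Root lime: left subtree has 1 node {bay}, right has 1 {daisy}.

hop, yew, aster, fir, rye, lime, bay, daisy, teak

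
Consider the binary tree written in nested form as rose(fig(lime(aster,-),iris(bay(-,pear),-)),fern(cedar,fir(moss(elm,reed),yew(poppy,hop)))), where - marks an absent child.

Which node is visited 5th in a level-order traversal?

Level-order visits nodes level by level from the root, left to right within each level.
Level 0: rose
Level 1: fig, fern
Level 2: lime, iris, cedar, fir
Level 3: aster, bay, moss, yew
Level 4: pear, elm, reed, poppy, hop
Full level-order sequence: rose, fig, fern, lime, iris, cedar, fir, aster, bay, moss, yew, pear, elm, reed, poppy, hop.

iris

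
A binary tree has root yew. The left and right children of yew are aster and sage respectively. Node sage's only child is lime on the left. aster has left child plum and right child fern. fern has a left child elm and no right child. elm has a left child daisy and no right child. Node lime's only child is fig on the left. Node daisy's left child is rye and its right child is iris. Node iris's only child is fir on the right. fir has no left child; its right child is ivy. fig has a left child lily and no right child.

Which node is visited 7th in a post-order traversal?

elm

Post-order visits the left subtree, then the right subtree, then the node.
At yew: go left to aster.
  At aster: go left to plum.
    plum is a leaf — visit plum.
  At aster: go right to fern.
    At fern: go left to elm.
      At elm: go left to daisy.
        At daisy: go left to rye.
          rye is a leaf — visit rye.
        At daisy: go right to iris.
          At iris: no left child.
          At iris: go right to fir.
            At fir: no left child.
            At fir: go right to ivy.
              ivy is a leaf — visit ivy.
            Visit fir.
          Visit iris.
        Visit daisy.
      At elm: no right child.
      Visit elm.
    At fern: no right child.
    Visit fern.
  Visit aster.
At yew: go right to sage.
  At sage: go left to lime.
    At lime: go left to fig.
      At fig: go left to lily.
        lily is a leaf — visit lily.
      At fig: no right child.
      Visit fig.
    At lime: no right child.
    Visit lime.
  At sage: no right child.
  Visit sage.
Visit yew.
Full post-order sequence: plum, rye, ivy, fir, iris, daisy, elm, fern, aster, lily, fig, lime, sage, yew.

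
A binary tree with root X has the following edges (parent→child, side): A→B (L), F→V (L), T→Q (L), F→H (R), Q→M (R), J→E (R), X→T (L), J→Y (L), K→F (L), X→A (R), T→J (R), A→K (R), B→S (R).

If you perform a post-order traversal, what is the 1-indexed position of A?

Post-order visits the left subtree, then the right subtree, then the node.
At X: go left to T.
  At T: go left to Q.
    At Q: no left child.
    At Q: go right to M.
      M is a leaf — visit M.
    Visit Q.
  At T: go right to J.
    At J: go left to Y.
      Y is a leaf — visit Y.
    At J: go right to E.
      E is a leaf — visit E.
    Visit J.
  Visit T.
At X: go right to A.
  At A: go left to B.
    At B: no left child.
    At B: go right to S.
      S is a leaf — visit S.
    Visit B.
  At A: go right to K.
    At K: go left to F.
      At F: go left to V.
        V is a leaf — visit V.
      At F: go right to H.
        H is a leaf — visit H.
      Visit F.
    At K: no right child.
    Visit K.
  Visit A.
Visit X.
Full post-order sequence: M, Q, Y, E, J, T, S, B, V, H, F, K, A, X.

13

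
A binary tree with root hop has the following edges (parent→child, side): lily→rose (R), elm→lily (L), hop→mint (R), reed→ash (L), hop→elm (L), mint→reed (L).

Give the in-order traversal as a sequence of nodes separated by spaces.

lily rose elm hop ash reed mint

In-order visits the left subtree, then the node, then the right subtree.
At hop: go left to elm.
  At elm: go left to lily.
    At lily: no left child.
    Visit lily.
    At lily: go right to rose.
      rose is a leaf — visit rose.
  Visit elm.
  At elm: no right child.
Visit hop.
At hop: go right to mint.
  At mint: go left to reed.
    At reed: go left to ash.
      ash is a leaf — visit ash.
    Visit reed.
    At reed: no right child.
  Visit mint.
  At mint: no right child.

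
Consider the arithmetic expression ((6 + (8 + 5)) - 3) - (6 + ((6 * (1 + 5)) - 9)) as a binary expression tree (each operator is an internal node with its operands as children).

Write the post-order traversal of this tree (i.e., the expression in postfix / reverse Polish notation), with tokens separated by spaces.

Post-order on an expression tree gives postfix notation: for each operator, emit left operand, right operand, then the operator.

6 8 5 + + 3 - 6 6 1 5 + * 9 - + -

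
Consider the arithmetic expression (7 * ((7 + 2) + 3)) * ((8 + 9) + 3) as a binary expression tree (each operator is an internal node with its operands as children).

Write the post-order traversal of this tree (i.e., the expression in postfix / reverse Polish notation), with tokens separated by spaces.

Post-order on an expression tree gives postfix notation: for each operator, emit left operand, right operand, then the operator.

7 7 2 + 3 + * 8 9 + 3 + *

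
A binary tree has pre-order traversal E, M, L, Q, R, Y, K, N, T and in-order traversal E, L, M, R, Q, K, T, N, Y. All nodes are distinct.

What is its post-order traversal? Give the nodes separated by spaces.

The first element of pre-order is the root; it splits in-order into left and right subtrees.
Root E: left subtree has 0 nodes { }, right has 8 {L, M, R, Q, K, T, N, Y}.
  Root M: left subtree has 1 node {L}, right has 6 {R, Q, K, T, N, Y}.
    Root Q: left subtree has 1 node {R}, right has 4 {K, T, N, Y}.
      Root Y: left subtree has 3 nodes {K, T, N}, right has 0 { }.
        Root K: left subtree has 0 nodes { }, right has 2 {T, N}.
          Root N: left subtree has 1 node {T}, right has 0 { }.

L R T N K Y Q M E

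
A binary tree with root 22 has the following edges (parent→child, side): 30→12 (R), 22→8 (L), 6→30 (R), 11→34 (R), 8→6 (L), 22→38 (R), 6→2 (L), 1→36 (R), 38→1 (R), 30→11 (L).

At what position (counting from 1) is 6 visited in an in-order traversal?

In-order visits the left subtree, then the node, then the right subtree.
At 22: go left to 8.
  At 8: go left to 6.
    At 6: go left to 2.
      2 is a leaf — visit 2.
    Visit 6.
    At 6: go right to 30.
      At 30: go left to 11.
        At 11: no left child.
        Visit 11.
        At 11: go right to 34.
          34 is a leaf — visit 34.
      Visit 30.
      At 30: go right to 12.
        12 is a leaf — visit 12.
  Visit 8.
  At 8: no right child.
Visit 22.
At 22: go right to 38.
  At 38: no left child.
  Visit 38.
  At 38: go right to 1.
    At 1: no left child.
    Visit 1.
    At 1: go right to 36.
      36 is a leaf — visit 36.
Full in-order sequence: 2, 6, 11, 34, 30, 12, 8, 22, 38, 1, 36.

2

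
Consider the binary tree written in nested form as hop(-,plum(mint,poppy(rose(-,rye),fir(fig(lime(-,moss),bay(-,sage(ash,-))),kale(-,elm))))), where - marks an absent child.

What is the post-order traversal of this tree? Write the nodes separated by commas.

Post-order visits the left subtree, then the right subtree, then the node.
At hop: no left child.
At hop: go right to plum.
  At plum: go left to mint.
    mint is a leaf — visit mint.
  At plum: go right to poppy.
    At poppy: go left to rose.
      At rose: no left child.
      At rose: go right to rye.
        rye is a leaf — visit rye.
      Visit rose.
    At poppy: go right to fir.
      At fir: go left to fig.
        At fig: go left to lime.
          At lime: no left child.
          At lime: go right to moss.
            moss is a leaf — visit moss.
          Visit lime.
        At fig: go right to bay.
          At bay: no left child.
          At bay: go right to sage.
            At sage: go left to ash.
              ash is a leaf — visit ash.
            At sage: no right child.
            Visit sage.
          Visit bay.
        Visit fig.
      At fir: go right to kale.
        At kale: no left child.
        At kale: go right to elm.
          elm is a leaf — visit elm.
        Visit kale.
      Visit fir.
    Visit poppy.
  Visit plum.
Visit hop.

mint, rye, rose, moss, lime, ash, sage, bay, fig, elm, kale, fir, poppy, plum, hop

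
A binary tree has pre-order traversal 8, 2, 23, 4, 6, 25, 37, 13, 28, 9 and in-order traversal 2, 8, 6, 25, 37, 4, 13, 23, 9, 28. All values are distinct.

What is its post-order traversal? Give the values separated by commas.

2, 37, 25, 6, 13, 4, 9, 28, 23, 8

The first element of pre-order is the root; it splits in-order into left and right subtrees.
Root 8: left subtree has 1 node {2}, right has 8 {6, 25, 37, 4, 13, 23, 9, 28}.
  Root 23: left subtree has 5 nodes {6, 25, 37, 4, 13}, right has 2 {9, 28}.
    Root 4: left subtree has 3 nodes {6, 25, 37}, right has 1 {13}.
      Root 6: left subtree has 0 nodes { }, right has 2 {25, 37}.
        Root 25: left subtree has 0 nodes { }, right has 1 {37}.
    Root 28: left subtree has 1 node {9}, right has 0 { }.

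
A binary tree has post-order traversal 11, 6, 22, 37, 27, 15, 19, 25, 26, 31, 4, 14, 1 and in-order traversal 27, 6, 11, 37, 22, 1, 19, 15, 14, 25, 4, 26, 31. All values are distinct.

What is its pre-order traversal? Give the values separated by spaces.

1 27 37 6 11 22 14 19 15 4 25 31 26

The last element of post-order is the root; it splits in-order into left and right subtrees.
Root 1: left subtree has 5 nodes {27, 6, 11, 37, 22}, right has 7 {19, 15, 14, 25, 4, 26, 31}.
  Root 27: left subtree has 0 nodes { }, right has 4 {6, 11, 37, 22}.
    Root 37: left subtree has 2 nodes {6, 11}, right has 1 {22}.
      Root 6: left subtree has 0 nodes { }, right has 1 {11}.
  Root 14: left subtree has 2 nodes {19, 15}, right has 4 {25, 4, 26, 31}.
    Root 19: left subtree has 0 nodes { }, right has 1 {15}.
    Root 4: left subtree has 1 node {25}, right has 2 {26, 31}.
      Root 31: left subtree has 1 node {26}, right has 0 { }.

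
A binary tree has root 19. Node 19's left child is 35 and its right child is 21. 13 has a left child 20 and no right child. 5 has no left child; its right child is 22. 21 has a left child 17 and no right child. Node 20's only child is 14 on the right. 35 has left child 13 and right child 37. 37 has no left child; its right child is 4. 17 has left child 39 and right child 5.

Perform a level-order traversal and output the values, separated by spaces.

Level-order visits nodes level by level from the root, left to right within each level.
Level 0: 19
Level 1: 35, 21
Level 2: 13, 37, 17
Level 3: 20, 4, 39, 5
Level 4: 14, 22

19 35 21 13 37 17 20 4 39 5 14 22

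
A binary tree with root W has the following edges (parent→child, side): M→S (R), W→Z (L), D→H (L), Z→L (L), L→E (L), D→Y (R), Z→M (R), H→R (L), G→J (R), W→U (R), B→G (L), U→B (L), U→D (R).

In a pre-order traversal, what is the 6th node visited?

S

Pre-order visits the node, then its left subtree, then its right subtree.
Visit W.
At W: go left to Z.
  Visit Z.
  At Z: go left to L.
    Visit L.
    At L: go left to E.
      E is a leaf — visit E.
    At L: no right child.
  At Z: go right to M.
    Visit M.
    At M: no left child.
    At M: go right to S.
      S is a leaf — visit S.
At W: go right to U.
  Visit U.
  At U: go left to B.
    Visit B.
    At B: go left to G.
      Visit G.
      At G: no left child.
      At G: go right to J.
        J is a leaf — visit J.
    At B: no right child.
  At U: go right to D.
    Visit D.
    At D: go left to H.
      Visit H.
      At H: go left to R.
        R is a leaf — visit R.
      At H: no right child.
    At D: go right to Y.
      Y is a leaf — visit Y.
Full pre-order sequence: W, Z, L, E, M, S, U, B, G, J, D, H, R, Y.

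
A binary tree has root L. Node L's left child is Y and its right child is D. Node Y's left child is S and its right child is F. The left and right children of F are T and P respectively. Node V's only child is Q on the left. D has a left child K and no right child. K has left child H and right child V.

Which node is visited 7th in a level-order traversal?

Level-order visits nodes level by level from the root, left to right within each level.
Level 0: L
Level 1: Y, D
Level 2: S, F, K
Level 3: T, P, H, V
Level 4: Q
Full level-order sequence: L, Y, D, S, F, K, T, P, H, V, Q.

T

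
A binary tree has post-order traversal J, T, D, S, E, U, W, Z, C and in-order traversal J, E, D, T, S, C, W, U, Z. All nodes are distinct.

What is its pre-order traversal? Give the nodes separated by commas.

C, E, J, S, D, T, Z, W, U

The last element of post-order is the root; it splits in-order into left and right subtrees.
Root C: left subtree has 5 nodes {J, E, D, T, S}, right has 3 {W, U, Z}.
  Root E: left subtree has 1 node {J}, right has 3 {D, T, S}.
    Root S: left subtree has 2 nodes {D, T}, right has 0 { }.
      Root D: left subtree has 0 nodes { }, right has 1 {T}.
  Root Z: left subtree has 2 nodes {W, U}, right has 0 { }.
    Root W: left subtree has 0 nodes { }, right has 1 {U}.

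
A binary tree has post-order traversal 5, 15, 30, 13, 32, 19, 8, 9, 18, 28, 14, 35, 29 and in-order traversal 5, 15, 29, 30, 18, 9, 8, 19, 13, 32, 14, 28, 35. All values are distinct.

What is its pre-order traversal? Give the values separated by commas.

29, 15, 5, 35, 14, 18, 30, 9, 8, 19, 32, 13, 28

The last element of post-order is the root; it splits in-order into left and right subtrees.
Root 29: left subtree has 2 nodes {5, 15}, right has 10 {30, 18, 9, 8, 19, 13, 32, 14, 28, 35}.
  Root 15: left subtree has 1 node {5}, right has 0 { }.
  Root 35: left subtree has 9 nodes {30, 18, 9, 8, 19, 13, 32, 14, 28}, right has 0 { }.
    Root 14: left subtree has 7 nodes {30, 18, 9, 8, 19, 13, 32}, right has 1 {28}.
      Root 18: left subtree has 1 node {30}, right has 5 {9, 8, 19, 13, 32}.
        Root 9: left subtree has 0 nodes { }, right has 4 {8, 19, 13, 32}.
          Root 8: left subtree has 0 nodes { }, right has 3 {19, 13, 32}.
            Root 19: left subtree has 0 nodes { }, right has 2 {13, 32}.
              Root 32: left subtree has 1 node {13}, right has 0 { }.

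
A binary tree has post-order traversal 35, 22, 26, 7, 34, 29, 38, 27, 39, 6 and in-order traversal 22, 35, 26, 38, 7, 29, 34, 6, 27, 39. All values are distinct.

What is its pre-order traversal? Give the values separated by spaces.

The last element of post-order is the root; it splits in-order into left and right subtrees.
Root 6: left subtree has 7 nodes {22, 35, 26, 38, 7, 29, 34}, right has 2 {27, 39}.
  Root 38: left subtree has 3 nodes {22, 35, 26}, right has 3 {7, 29, 34}.
    Root 26: left subtree has 2 nodes {22, 35}, right has 0 { }.
      Root 22: left subtree has 0 nodes { }, right has 1 {35}.
    Root 29: left subtree has 1 node {7}, right has 1 {34}.
  Root 39: left subtree has 1 node {27}, right has 0 { }.

6 38 26 22 35 29 7 34 39 27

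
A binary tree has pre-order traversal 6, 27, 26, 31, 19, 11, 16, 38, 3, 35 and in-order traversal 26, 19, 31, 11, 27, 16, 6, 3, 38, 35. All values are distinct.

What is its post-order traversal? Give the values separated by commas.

The first element of pre-order is the root; it splits in-order into left and right subtrees.
Root 6: left subtree has 6 nodes {26, 19, 31, 11, 27, 16}, right has 3 {3, 38, 35}.
  Root 27: left subtree has 4 nodes {26, 19, 31, 11}, right has 1 {16}.
    Root 26: left subtree has 0 nodes { }, right has 3 {19, 31, 11}.
      Root 31: left subtree has 1 node {19}, right has 1 {11}.
  Root 38: left subtree has 1 node {3}, right has 1 {35}.

19, 11, 31, 26, 16, 27, 3, 35, 38, 6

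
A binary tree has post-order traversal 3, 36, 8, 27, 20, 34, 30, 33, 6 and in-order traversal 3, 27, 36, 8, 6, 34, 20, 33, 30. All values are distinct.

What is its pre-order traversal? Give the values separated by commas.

6, 27, 3, 8, 36, 33, 34, 20, 30

The last element of post-order is the root; it splits in-order into left and right subtrees.
Root 6: left subtree has 4 nodes {3, 27, 36, 8}, right has 4 {34, 20, 33, 30}.
  Root 27: left subtree has 1 node {3}, right has 2 {36, 8}.
    Root 8: left subtree has 1 node {36}, right has 0 { }.
  Root 33: left subtree has 2 nodes {34, 20}, right has 1 {30}.
    Root 34: left subtree has 0 nodes { }, right has 1 {20}.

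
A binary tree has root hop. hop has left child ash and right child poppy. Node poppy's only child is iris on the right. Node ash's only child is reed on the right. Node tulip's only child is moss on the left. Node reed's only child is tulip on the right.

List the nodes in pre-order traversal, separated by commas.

Pre-order visits the node, then its left subtree, then its right subtree.
Visit hop.
At hop: go left to ash.
  Visit ash.
  At ash: no left child.
  At ash: go right to reed.
    Visit reed.
    At reed: no left child.
    At reed: go right to tulip.
      Visit tulip.
      At tulip: go left to moss.
        moss is a leaf — visit moss.
      At tulip: no right child.
At hop: go right to poppy.
  Visit poppy.
  At poppy: no left child.
  At poppy: go right to iris.
    iris is a leaf — visit iris.

hop, ash, reed, tulip, moss, poppy, iris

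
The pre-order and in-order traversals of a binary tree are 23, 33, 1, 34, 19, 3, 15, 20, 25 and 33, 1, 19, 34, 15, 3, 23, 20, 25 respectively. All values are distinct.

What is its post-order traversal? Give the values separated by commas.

The first element of pre-order is the root; it splits in-order into left and right subtrees.
Root 23: left subtree has 6 nodes {33, 1, 19, 34, 15, 3}, right has 2 {20, 25}.
  Root 33: left subtree has 0 nodes { }, right has 5 {1, 19, 34, 15, 3}.
    Root 1: left subtree has 0 nodes { }, right has 4 {19, 34, 15, 3}.
      Root 34: left subtree has 1 node {19}, right has 2 {15, 3}.
        Root 3: left subtree has 1 node {15}, right has 0 { }.
  Root 20: left subtree has 0 nodes { }, right has 1 {25}.

19, 15, 3, 34, 1, 33, 25, 20, 23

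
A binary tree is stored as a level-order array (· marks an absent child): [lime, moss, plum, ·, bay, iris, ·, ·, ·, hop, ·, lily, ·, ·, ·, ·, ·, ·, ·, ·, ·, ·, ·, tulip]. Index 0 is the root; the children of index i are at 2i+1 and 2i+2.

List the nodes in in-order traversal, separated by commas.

In-order visits the left subtree, then the node, then the right subtree.
At lime: go left to moss.
  At moss: no left child.
  Visit moss.
  At moss: go right to bay.
    At bay: go left to hop.
      hop is a leaf — visit hop.
    Visit bay.
    At bay: no right child.
Visit lime.
At lime: go right to plum.
  At plum: go left to iris.
    At iris: go left to lily.
      At lily: go left to tulip.
        tulip is a leaf — visit tulip.
      Visit lily.
      At lily: no right child.
    Visit iris.
    At iris: no right child.
  Visit plum.
  At plum: no right child.

moss, hop, bay, lime, tulip, lily, iris, plum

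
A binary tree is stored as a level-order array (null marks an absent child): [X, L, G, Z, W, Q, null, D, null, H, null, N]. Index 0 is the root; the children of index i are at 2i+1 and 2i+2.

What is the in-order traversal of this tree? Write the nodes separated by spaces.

In-order visits the left subtree, then the node, then the right subtree.
At X: go left to L.
  At L: go left to Z.
    At Z: go left to D.
      D is a leaf — visit D.
    Visit Z.
    At Z: no right child.
  Visit L.
  At L: go right to W.
    At W: go left to H.
      H is a leaf — visit H.
    Visit W.
    At W: no right child.
Visit X.
At X: go right to G.
  At G: go left to Q.
    At Q: go left to N.
      N is a leaf — visit N.
    Visit Q.
    At Q: no right child.
  Visit G.
  At G: no right child.

D Z L H W X N Q G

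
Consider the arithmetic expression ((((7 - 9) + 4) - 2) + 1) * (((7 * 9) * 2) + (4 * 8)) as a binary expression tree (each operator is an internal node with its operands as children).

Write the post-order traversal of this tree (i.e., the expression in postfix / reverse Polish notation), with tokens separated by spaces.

7 9 - 4 + 2 - 1 + 7 9 * 2 * 4 8 * + *

Post-order on an expression tree gives postfix notation: for each operator, emit left operand, right operand, then the operator.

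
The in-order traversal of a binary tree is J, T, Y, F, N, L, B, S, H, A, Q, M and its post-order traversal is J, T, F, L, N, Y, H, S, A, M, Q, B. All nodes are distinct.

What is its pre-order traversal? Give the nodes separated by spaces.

B Y T J N F L Q A S H M

The last element of post-order is the root; it splits in-order into left and right subtrees.
Root B: left subtree has 6 nodes {J, T, Y, F, N, L}, right has 5 {S, H, A, Q, M}.
  Root Y: left subtree has 2 nodes {J, T}, right has 3 {F, N, L}.
    Root T: left subtree has 1 node {J}, right has 0 { }.
    Root N: left subtree has 1 node {F}, right has 1 {L}.
  Root Q: left subtree has 3 nodes {S, H, A}, right has 1 {M}.
    Root A: left subtree has 2 nodes {S, H}, right has 0 { }.
      Root S: left subtree has 0 nodes { }, right has 1 {H}.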